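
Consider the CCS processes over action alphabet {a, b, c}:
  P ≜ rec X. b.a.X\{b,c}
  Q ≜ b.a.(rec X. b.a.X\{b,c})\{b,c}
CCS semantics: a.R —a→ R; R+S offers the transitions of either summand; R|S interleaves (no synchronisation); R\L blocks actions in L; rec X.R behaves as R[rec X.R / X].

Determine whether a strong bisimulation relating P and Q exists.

Reachable graph of P (3 states):
  s0 = rec X. b.a.X\{b,c} → ··b··> s1
  s1 = a.(rec X. b.a.X\{b,c})\{b,c} → ··a··> s2
  s2 = (rec X. b.a.X\{b,c})\{b,c} → stopped
Reachable graph of Q (3 states):
  t0 = b.a.(rec X. b.a.X\{b,c})\{b,c} → ··b··> t1
  t1 = a.(rec X. b.a.X\{b,c})\{b,c} → ··a··> t2
  t2 = (rec X. b.a.X\{b,c})\{b,c} → stopped
Bisimilarity quotient blocks:
  B0 = {s0, t0}
  B1 = {s1, t1}
  B2 = {s2, t2}
s0 ∈ B0, t0 ∈ B0 → same block

bisimilar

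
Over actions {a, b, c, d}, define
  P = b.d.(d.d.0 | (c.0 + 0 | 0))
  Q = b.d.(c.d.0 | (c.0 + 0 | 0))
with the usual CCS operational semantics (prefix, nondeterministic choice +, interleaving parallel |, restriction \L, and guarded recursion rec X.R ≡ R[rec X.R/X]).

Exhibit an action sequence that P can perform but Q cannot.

bdd

Reachable graph of P (8 states):
  u0 = b.d.(d.d.0 | (c.0 + 0 | 0)) | =b=> u1
  u1 = d.(d.d.0 | (c.0 + 0 | 0)) | =d=> u2
  u2 = d.d.0 | (c.0 + 0 | 0) | =c=> u3, =d=> u4
  u3 = d.d.0 | 0 | =d=> u5
  u4 = d.0 | (c.0 + 0 | 0) | =c=> u5, =d=> u6
  u5 = d.0 | 0 | =d=> u7
  u6 = 0 | (c.0 + 0 | 0) | =c=> u7
  u7 = 0 | 0 | ·
Reachable graph of Q (8 states):
  v0 = b.d.(c.d.0 | (c.0 + 0 | 0)) | =b=> v1
  v1 = d.(c.d.0 | (c.0 + 0 | 0)) | =d=> v2
  v2 = c.d.0 | (c.0 + 0 | 0) | =c=> v3, =c=> v4
  v3 = c.d.0 | 0 | =c=> v5
  v4 = d.0 | (c.0 + 0 | 0) | =c=> v5, =d=> v6
  v5 = d.0 | 0 | =d=> v7
  v6 = 0 | (c.0 + 0 | 0) | =c=> v7
  v7 = 0 | 0 | ·
Run σ = ⟨bdd⟩ on P: start {u0}
  step 1 (b): {u1}
  step 2 (d): {u2}
  step 3 (d): {u4}
  — P admits the full trace.
Run σ = ⟨bdd⟩ on Q: start {v0}
  step 1 (b): {v1}
  step 2 (d): {v2}
  step 3 (d): ∅  — Q cannot continue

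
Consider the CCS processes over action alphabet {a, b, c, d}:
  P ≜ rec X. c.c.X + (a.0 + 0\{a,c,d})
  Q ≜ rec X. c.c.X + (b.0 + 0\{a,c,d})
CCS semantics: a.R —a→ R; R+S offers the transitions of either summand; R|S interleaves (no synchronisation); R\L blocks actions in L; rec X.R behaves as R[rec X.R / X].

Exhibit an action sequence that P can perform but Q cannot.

a

LTS(P): 3 reachable states
  s0 = rec X. c.c.X + (a.0 + 0\{a,c,d}) | —a→ s1, —c→ s2
  s1 = 0 | deadlocked
  s2 = c.(rec X. c.c.X + (a.0 + 0\{a,c,d})) | —c→ s0
LTS(Q): 3 reachable states
  t0 = rec X. c.c.X + (b.0 + 0\{a,c,d}) | —b→ t1, —c→ t2
  t1 = 0 | deadlocked
  t2 = c.(rec X. c.c.X + (b.0 + 0\{a,c,d})) | —c→ t0
Executing a from P (initial set {s0}):
  after a @ step 1: {s1}
  — P admits the full trace.
Executing a from Q (initial set {t0}):
  after a @ step 1: ∅ (Q stuck)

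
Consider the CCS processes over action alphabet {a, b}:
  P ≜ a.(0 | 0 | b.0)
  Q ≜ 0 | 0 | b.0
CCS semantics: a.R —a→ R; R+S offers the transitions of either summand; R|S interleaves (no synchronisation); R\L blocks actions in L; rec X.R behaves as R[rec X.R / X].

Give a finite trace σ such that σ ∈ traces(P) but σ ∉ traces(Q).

P's transition system — 3 states:
  s0 = a.(0 | 0 | b.0) has moves —a→ s1
  s1 = 0 | 0 | b.0 has moves —b→ s2
  s2 = 0 | 0 | 0 has moves ∅
Q's transition system — 2 states:
  t0 = 0 | 0 | b.0 has moves —b→ t1
  t1 = 0 | 0 | 0 has moves ∅
Trace ⟨a⟩ through P, begin at {s0}:
  step 1 (a): {s1}
  P completes σ.
Trace ⟨a⟩ through Q, begin at {t0}:
  step 1 (a): ∅ (Q stuck)

a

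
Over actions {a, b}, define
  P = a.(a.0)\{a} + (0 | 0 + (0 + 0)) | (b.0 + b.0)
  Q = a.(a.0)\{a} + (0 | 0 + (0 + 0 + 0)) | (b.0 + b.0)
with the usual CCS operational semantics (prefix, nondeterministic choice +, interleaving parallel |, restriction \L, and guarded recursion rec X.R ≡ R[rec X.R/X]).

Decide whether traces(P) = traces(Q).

P's transition system — 3 states:
  s0 = a.(a.0)\{a} + (0 | 0 + (0 + 0)) | (b.0 + b.0) has moves -a-> s1, -b-> s2
  s1 = (a.0)\{a} has moves stopped
  s2 = (0 | 0 + (0 + 0)) | 0 has moves stopped
Q's transition system — 3 states:
  t0 = a.(a.0)\{a} + (0 | 0 + (0 + 0 + 0)) | (b.0 + b.0) has moves -a-> t1, -b-> t2
  t1 = (a.0)\{a} has moves stopped
  t2 = (0 | 0 + (0 + 0 + 0)) | 0 has moves stopped
Bisimilarity quotient blocks:
  B0 = {s0, t0}
  B1 = {s1, s2, t1, t2}
s0 ∈ B0, t0 ∈ B0 → same block
Bisimilar ⇒ trace-equivalent.

YES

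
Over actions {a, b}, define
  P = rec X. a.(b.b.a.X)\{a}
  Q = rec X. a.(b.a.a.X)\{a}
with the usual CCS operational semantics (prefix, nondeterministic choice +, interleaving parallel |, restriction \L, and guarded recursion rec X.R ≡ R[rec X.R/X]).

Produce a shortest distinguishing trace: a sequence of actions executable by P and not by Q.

abb

P's transition system — 4 states:
  m0 = rec X. a.(b.b.a.X)\{a} has moves —a→ m1
  m1 = (b.b.a.(rec X. a.(b.b.a.X)\{a}))\{a} has moves —b→ m2
  m2 = (b.a.(rec X. a.(b.b.a.X)\{a}))\{a} has moves —b→ m3
  m3 = (a.(rec X. a.(b.b.a.X)\{a}))\{a} has moves ·
Q's transition system — 3 states:
  n0 = rec X. a.(b.a.a.X)\{a} has moves —a→ n1
  n1 = (b.a.a.(rec X. a.(b.a.a.X)\{a}))\{a} has moves —b→ n2
  n2 = (a.a.(rec X. a.(b.a.a.X)\{a}))\{a} has moves ·
Trace ⟨abb⟩ through P, begin at {m0}:
  after a @ step 1: {m1}
  after b @ step 2: {m2}
  after b @ step 3: {m3}
  — P admits the full trace.
Trace ⟨abb⟩ through Q, begin at {n0}:
  after a @ step 1: {n1}
  after b @ step 2: {n2}
  after b @ step 3: no successor for Q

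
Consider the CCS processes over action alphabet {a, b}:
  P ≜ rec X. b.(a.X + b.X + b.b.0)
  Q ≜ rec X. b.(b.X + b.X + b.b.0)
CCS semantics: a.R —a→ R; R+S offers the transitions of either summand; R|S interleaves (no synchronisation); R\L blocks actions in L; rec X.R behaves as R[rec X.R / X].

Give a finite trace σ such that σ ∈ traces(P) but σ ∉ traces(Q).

LTS(P): 4 reachable states
  m0 = rec X. b.(a.X + b.X + b.b.0) :: =b=> m1
  m1 = a.(rec X. b.(a.X + b.X + b.b.0)) + b.(rec X. b.(a.X + b.X + b.b.0)) + b.b.0 :: =a=> m0, =b=> m0, =b=> m2
  m2 = b.0 :: =b=> m3
  m3 = 0 :: deadlocked
LTS(Q): 4 reachable states
  n0 = rec X. b.(b.X + b.X + b.b.0) :: =b=> n1
  n1 = b.(rec X. b.(b.X + b.X + b.b.0)) + b.(rec X. b.(b.X + b.X + b.b.0)) + b.b.0 :: =b=> n0, =b=> n2
  n2 = b.0 :: =b=> n3
  n3 = 0 :: deadlocked
Trace ⟨ba⟩ through P, begin at {m0}:
  step 1 (b): {m1}
  step 2 (a): {m0}
  — P admits the full trace.
Trace ⟨ba⟩ through Q, begin at {n0}:
  step 1 (b): {n1}
  step 2 (a): ∅  — Q cannot continue

ba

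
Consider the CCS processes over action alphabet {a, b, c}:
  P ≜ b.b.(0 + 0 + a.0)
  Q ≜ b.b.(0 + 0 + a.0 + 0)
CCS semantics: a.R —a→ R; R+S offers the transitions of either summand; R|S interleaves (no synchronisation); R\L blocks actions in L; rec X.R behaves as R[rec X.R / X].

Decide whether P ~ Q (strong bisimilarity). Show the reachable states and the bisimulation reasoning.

P ~ Q

P's transition system — 4 states:
  s0 = b.b.(0 + 0 + a.0) → --b--▸ s1
  s1 = b.(0 + 0 + a.0) → --b--▸ s2
  s2 = 0 + 0 + a.0 → --a--▸ s3
  s3 = 0 → deadlocked
Q's transition system — 4 states:
  t0 = b.b.(0 + 0 + a.0 + 0) → --b--▸ t1
  t1 = b.(0 + 0 + a.0 + 0) → --b--▸ t2
  t2 = 0 + 0 + a.0 + 0 → --a--▸ t3
  t3 = 0 → deadlocked
Coarsest stable partition (strong bisimilarity classes):
  B0 = {s0, t0}
  B1 = {s1, t1}
  B2 = {s2, t2}
  B3 = {s3, t3}
s0 ∈ B0, t0 ∈ B0 → same block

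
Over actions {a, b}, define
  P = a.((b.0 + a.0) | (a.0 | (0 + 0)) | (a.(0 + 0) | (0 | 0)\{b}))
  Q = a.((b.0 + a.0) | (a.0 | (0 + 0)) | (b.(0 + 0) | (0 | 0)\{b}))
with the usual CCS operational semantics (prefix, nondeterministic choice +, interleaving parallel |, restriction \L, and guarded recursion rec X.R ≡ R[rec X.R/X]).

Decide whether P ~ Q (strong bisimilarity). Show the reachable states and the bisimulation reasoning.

P's transition system — 9 states:
  m0 = a.((b.0 + a.0) | (a.0 | (0 + 0)) | (a.(0 + 0) | (0 | 0)\{b})) | --a--▸ m1
  m1 = (b.0 + a.0) | (a.0 | (0 + 0)) | (a.(0 + 0) | (0 | 0)\{b}) | --a--▸ m2, --a--▸ m3, --a--▸ m4, --b--▸ m4
  m2 = (b.0 + a.0) | (0 | (0 + 0)) | (a.(0 + 0) | (0 | 0)\{b}) | --a--▸ m5, --a--▸ m6, --b--▸ m6
  m3 = (b.0 + a.0) | (a.0 | (0 + 0)) | ((0 + 0) | (0 | 0)\{b}) | --a--▸ m5, --a--▸ m7, --b--▸ m7
  m4 = 0 | (a.0 | (0 + 0)) | (a.(0 + 0) | (0 | 0)\{b}) | --a--▸ m6, --a--▸ m7
  m5 = (b.0 + a.0) | (0 | (0 + 0)) | ((0 + 0) | (0 | 0)\{b}) | --a--▸ m8, --b--▸ m8
  m6 = 0 | (0 | (0 + 0)) | (a.(0 + 0) | (0 | 0)\{b}) | --a--▸ m8
  m7 = 0 | (a.0 | (0 + 0)) | ((0 + 0) | (0 | 0)\{b}) | --a--▸ m8
  m8 = 0 | (0 | (0 + 0)) | ((0 + 0) | (0 | 0)\{b}) | deadlocked
Q's transition system — 9 states:
  n0 = a.((b.0 + a.0) | (a.0 | (0 + 0)) | (b.(0 + 0) | (0 | 0)\{b})) | --a--▸ n1
  n1 = (b.0 + a.0) | (a.0 | (0 + 0)) | (b.(0 + 0) | (0 | 0)\{b}) | --a--▸ n2, --a--▸ n3, --b--▸ n3, --b--▸ n4
  n2 = (b.0 + a.0) | (0 | (0 + 0)) | (b.(0 + 0) | (0 | 0)\{b}) | --a--▸ n5, --b--▸ n5, --b--▸ n6
  n3 = 0 | (a.0 | (0 + 0)) | (b.(0 + 0) | (0 | 0)\{b}) | --a--▸ n5, --b--▸ n7
  n4 = (b.0 + a.0) | (a.0 | (0 + 0)) | ((0 + 0) | (0 | 0)\{b}) | --a--▸ n6, --a--▸ n7, --b--▸ n7
  n5 = 0 | (0 | (0 + 0)) | (b.(0 + 0) | (0 | 0)\{b}) | --b--▸ n8
  n6 = (b.0 + a.0) | (0 | (0 + 0)) | ((0 + 0) | (0 | 0)\{b}) | --a--▸ n8, --b--▸ n8
  n7 = 0 | (a.0 | (0 + 0)) | ((0 + 0) | (0 | 0)\{b}) | --a--▸ n8
  n8 = 0 | (0 | (0 + 0)) | ((0 + 0) | (0 | 0)\{b}) | deadlocked
Bisimilarity quotient blocks:
  B0 = {m0}
  B1 = {m1}
  B2 = {m4}
  B3 = {m6, m7, n7}
  B4 = {m8, n8}
  B5 = {m2, m3, n4}
  B6 = {m5, n6}
  B7 = {n0}
  B8 = {n1}
  B9 = {n3}
  B10 = {n5}
  B11 = {n2}
m0 ∈ B0, n0 ∈ B7 → different blocks

P ≁ Q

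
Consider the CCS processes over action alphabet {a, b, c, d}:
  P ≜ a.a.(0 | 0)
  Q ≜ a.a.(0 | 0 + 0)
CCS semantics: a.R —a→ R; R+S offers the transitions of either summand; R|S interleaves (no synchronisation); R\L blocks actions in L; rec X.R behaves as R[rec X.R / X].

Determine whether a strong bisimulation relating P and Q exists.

YES

Reachable graph of P (3 states):
  m0 = a.a.(0 | 0) ⊢ ··a··> m1
  m1 = a.(0 | 0) ⊢ ··a··> m2
  m2 = 0 | 0 ⊢ (no moves)
Reachable graph of Q (3 states):
  n0 = a.a.(0 | 0 + 0) ⊢ ··a··> n1
  n1 = a.(0 | 0 + 0) ⊢ ··a··> n2
  n2 = 0 | 0 + 0 ⊢ (no moves)
Partition-refinement fixed point:
  B0 = {m0, n0}
  B1 = {m1, n1}
  B2 = {m2, n2}
m0 ∈ B0, n0 ∈ B0 → same block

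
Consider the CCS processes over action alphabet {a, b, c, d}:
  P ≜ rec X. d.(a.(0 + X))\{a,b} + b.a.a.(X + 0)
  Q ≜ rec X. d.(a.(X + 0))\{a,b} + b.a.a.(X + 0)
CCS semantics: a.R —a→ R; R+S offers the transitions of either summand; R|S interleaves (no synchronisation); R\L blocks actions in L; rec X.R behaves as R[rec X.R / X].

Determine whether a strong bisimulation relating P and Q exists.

P ~ Q

LTS(P): 5 reachable states
  u0 = rec X. d.(a.(0 + X))\{a,b} + b.a.a.(X + 0) → ··b··> u1, ··d··> u2
  u1 = a.a.((rec X. d.(a.(0 + X))\{a,b} + b.a.a.(X + 0)) + 0) → ··a··> u3
  u2 = (a.(0 + (rec X. d.(a.(0 + X))\{a,b} + b.a.a.(X + 0))))\{a,b} → deadlocked
  u3 = a.((rec X. d.(a.(0 + X))\{a,b} + b.a.a.(X + 0)) + 0) → ··a··> u4
  u4 = (rec X. d.(a.(0 + X))\{a,b} + b.a.a.(X + 0)) + 0 → ··b··> u1, ··d··> u2
LTS(Q): 5 reachable states
  v0 = rec X. d.(a.(X + 0))\{a,b} + b.a.a.(X + 0) → ··b··> v1, ··d··> v2
  v1 = a.a.((rec X. d.(a.(X + 0))\{a,b} + b.a.a.(X + 0)) + 0) → ··a··> v3
  v2 = (a.((rec X. d.(a.(X + 0))\{a,b} + b.a.a.(X + 0)) + 0))\{a,b} → deadlocked
  v3 = a.((rec X. d.(a.(X + 0))\{a,b} + b.a.a.(X + 0)) + 0) → ··a··> v4
  v4 = (rec X. d.(a.(X + 0))\{a,b} + b.a.a.(X + 0)) + 0 → ··b··> v1, ··d··> v2
Partition-refinement fixed point:
  B0 = {u0, u4, v0, v4}
  B1 = {u2, v2}
  B2 = {u1, v1}
  B3 = {u3, v3}
u0 ∈ B0, v0 ∈ B0 → same block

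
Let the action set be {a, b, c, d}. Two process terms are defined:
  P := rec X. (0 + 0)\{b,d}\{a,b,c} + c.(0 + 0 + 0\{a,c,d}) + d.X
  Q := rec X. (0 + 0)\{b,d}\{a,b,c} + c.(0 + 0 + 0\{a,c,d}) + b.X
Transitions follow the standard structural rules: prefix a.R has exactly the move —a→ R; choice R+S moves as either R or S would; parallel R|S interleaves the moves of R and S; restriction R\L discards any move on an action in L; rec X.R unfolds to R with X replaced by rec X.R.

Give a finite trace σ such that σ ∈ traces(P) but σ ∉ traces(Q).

LTS(P): 2 reachable states
  m0 = rec X. (0 + 0)\{b,d}\{a,b,c} + c.(0 + 0 + 0\{a,c,d}) + d.X ⊢ ··c··> m1, ··d··> m0
  m1 = 0 + 0 + 0\{a,c,d} ⊢ deadlocked
LTS(Q): 2 reachable states
  n0 = rec X. (0 + 0)\{b,d}\{a,b,c} + c.(0 + 0 + 0\{a,c,d}) + b.X ⊢ ··b··> n0, ··c··> n1
  n1 = 0 + 0 + 0\{a,c,d} ⊢ deadlocked
Run σ = ⟨d⟩ on P: start {m0}
  after d @ step 1: {m0}
  — P admits the full trace.
Run σ = ⟨d⟩ on Q: start {n0}
  after d @ step 1: no successor for Q

d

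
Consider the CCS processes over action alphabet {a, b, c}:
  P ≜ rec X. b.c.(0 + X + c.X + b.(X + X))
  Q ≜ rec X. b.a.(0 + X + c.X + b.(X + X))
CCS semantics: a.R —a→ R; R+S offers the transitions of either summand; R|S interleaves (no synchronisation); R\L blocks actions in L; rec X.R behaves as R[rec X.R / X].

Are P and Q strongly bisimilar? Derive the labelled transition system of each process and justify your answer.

Reachable graph of P (4 states):
  u0 = rec X. b.c.(0 + X + c.X + b.(X + X)) | =b=> u1
  u1 = c.(0 + (rec X. b.c.(0 + X + c.X + b.(X + X))) + c.(rec X. b.c.(0 + X + c.X + b.(X + X))) + b.((rec X. b.c.(0 + X + c.X + b.(X + X))) + (rec X. b.c.(0 + X + c.X + b.(X + X))))) | =c=> u2
  u2 = 0 + (rec X. b.c.(0 + X + c.X + b.(X + X))) + c.(rec X. b.c.(0 + X + c.X + b.(X + X))) + b.((rec X. b.c.(0 + X + c.X + b.(X + X))) + (rec X. b.c.(0 + X + c.X + b.(X + X)))) | =b=> u1, =b=> u3, =c=> u0
  u3 = (rec X. b.c.(0 + X + c.X + b.(X + X))) + (rec X. b.c.(0 + X + c.X + b.(X + X))) | =b=> u1
Reachable graph of Q (4 states):
  v0 = rec X. b.a.(0 + X + c.X + b.(X + X)) | =b=> v1
  v1 = a.(0 + (rec X. b.a.(0 + X + c.X + b.(X + X))) + c.(rec X. b.a.(0 + X + c.X + b.(X + X))) + b.((rec X. b.a.(0 + X + c.X + b.(X + X))) + (rec X. b.a.(0 + X + c.X + b.(X + X))))) | =a=> v2
  v2 = 0 + (rec X. b.a.(0 + X + c.X + b.(X + X))) + c.(rec X. b.a.(0 + X + c.X + b.(X + X))) + b.((rec X. b.a.(0 + X + c.X + b.(X + X))) + (rec X. b.a.(0 + X + c.X + b.(X + X)))) | =b=> v1, =b=> v3, =c=> v0
  v3 = (rec X. b.a.(0 + X + c.X + b.(X + X))) + (rec X. b.a.(0 + X + c.X + b.(X + X))) | =b=> v1
Bisimilarity quotient blocks:
  B0 = {u0, u3}
  B1 = {u1}
  B2 = {u2}
  B3 = {v0, v3}
  B4 = {v1}
  B5 = {v2}
u0 ∈ B0, v0 ∈ B3 → different blocks

NO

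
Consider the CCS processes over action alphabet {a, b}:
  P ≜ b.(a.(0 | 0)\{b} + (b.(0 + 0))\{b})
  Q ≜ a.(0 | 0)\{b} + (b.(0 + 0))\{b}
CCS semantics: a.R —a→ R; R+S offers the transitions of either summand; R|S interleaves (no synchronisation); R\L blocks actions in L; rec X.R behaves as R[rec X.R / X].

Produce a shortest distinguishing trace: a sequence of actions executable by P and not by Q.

Reachable graph of P (3 states):
  m0 = b.(a.(0 | 0)\{b} + (b.(0 + 0))\{b}) ⊢ =b=> m1
  m1 = a.(0 | 0)\{b} + (b.(0 + 0))\{b} ⊢ =a=> m2
  m2 = (0 | 0)\{b} ⊢ ∅
Reachable graph of Q (2 states):
  n0 = a.(0 | 0)\{b} + (b.(0 + 0))\{b} ⊢ =a=> n1
  n1 = (0 | 0)\{b} ⊢ ∅
Trace ⟨b⟩ through P, begin at {m0}:
  step 1 (b): {m1}
  P completes σ.
Trace ⟨b⟩ through Q, begin at {n0}:
  step 1 (b): no successor for Q

b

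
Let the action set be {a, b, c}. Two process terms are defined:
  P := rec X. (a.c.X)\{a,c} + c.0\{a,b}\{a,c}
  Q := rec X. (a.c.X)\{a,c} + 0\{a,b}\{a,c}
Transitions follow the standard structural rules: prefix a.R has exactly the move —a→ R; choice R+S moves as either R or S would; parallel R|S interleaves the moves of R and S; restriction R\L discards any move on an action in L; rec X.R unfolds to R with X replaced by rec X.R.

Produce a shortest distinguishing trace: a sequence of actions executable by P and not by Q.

c

Reachable graph of P (2 states):
  p0 = rec X. (a.c.X)\{a,c} + c.0\{a,b}\{a,c} :: =c=> p1
  p1 = 0\{a,b}\{a,c} :: ·
Reachable graph of Q (1 states):
  q0 = rec X. (a.c.X)\{a,c} + 0\{a,b}\{a,c} :: ·
Trace ⟨c⟩ through P, begin at {p0}:
  [1] c ⇒ {p1}
  ✓ P
Trace ⟨c⟩ through Q, begin at {q0}:
  [1] c ⇒ ∅  — Q cannot continue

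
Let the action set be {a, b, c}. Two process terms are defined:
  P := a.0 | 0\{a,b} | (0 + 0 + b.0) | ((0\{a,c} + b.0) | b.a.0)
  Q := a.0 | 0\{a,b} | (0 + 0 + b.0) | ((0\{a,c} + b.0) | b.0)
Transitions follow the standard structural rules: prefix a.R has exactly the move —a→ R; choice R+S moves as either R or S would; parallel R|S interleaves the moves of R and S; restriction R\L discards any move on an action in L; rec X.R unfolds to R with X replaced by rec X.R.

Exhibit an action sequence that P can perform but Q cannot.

aba

LTS(P): 24 reachable states
  s0 = a.0 | 0\{a,b} | (0 + 0 + b.0) | ((0\{a,c} + b.0) | b.a.0) :: ··a··> s1, ··b··> s2, ··b··> s3, ··b··> s4
  s1 = 0 | 0\{a,b} | (0 + 0 + b.0) | ((0\{a,c} + b.0) | b.a.0) :: ··b··> s5, ··b··> s6, ··b··> s7
  s2 = a.0 | 0\{a,b} | (0 + 0 + b.0) | ((0\{a,c} + b.0) | a.0) :: ··a··> s5, ··a··> s8, ··b··> s10, ··b··> s9
  s3 = a.0 | 0\{a,b} | (0 + 0 + b.0) | (0 | b.a.0) :: ··a··> s6, ··b··> s11, ··b··> s9
  s4 = a.0 | 0\{a,b} | 0 | ((0\{a,c} + b.0) | b.a.0) :: ··a··> s7, ··b··> s10, ··b··> s11
  s5 = 0 | 0\{a,b} | (0 + 0 + b.0) | ((0\{a,c} + b.0) | a.0) :: ··a··> s12, ··b··> s13, ··b··> s14
  s6 = 0 | 0\{a,b} | (0 + 0 + b.0) | (0 | b.a.0) :: ··b··> s13, ··b··> s15
  s7 = 0 | 0\{a,b} | 0 | ((0\{a,c} + b.0) | b.a.0) :: ··b··> s14, ··b··> s15
  s8 = a.0 | 0\{a,b} | (0 + 0 + b.0) | ((0\{a,c} + b.0) | 0) :: ··a··> s12, ··b··> s16, ··b··> s17
  s9 = a.0 | 0\{a,b} | (0 + 0 + b.0) | (0 | a.0) :: ··a··> s13, ··a··> s16, ··b··> s18
  s10 = a.0 | 0\{a,b} | 0 | ((0\{a,c} + b.0) | a.0) :: ··a··> s14, ··a··> s17, ··b··> s18
  s11 = a.0 | 0\{a,b} | 0 | (0 | b.a.0) :: ··a··> s15, ··b··> s18
  s12 = 0 | 0\{a,b} | (0 + 0 + b.0) | ((0\{a,c} + b.0) | 0) :: ··b··> s19, ··b··> s20
  s13 = 0 | 0\{a,b} | (0 + 0 + b.0) | (0 | a.0) :: ··a··> s19, ··b··> s21
  s14 = 0 | 0\{a,b} | 0 | ((0\{a,c} + b.0) | a.0) :: ··a··> s20, ··b··> s21
  s15 = 0 | 0\{a,b} | 0 | (0 | b.a.0) :: ··b··> s21
  s16 = a.0 | 0\{a,b} | (0 + 0 + b.0) | (0 | 0) :: ··a··> s19, ··b··> s22
  s17 = a.0 | 0\{a,b} | 0 | ((0\{a,c} + b.0) | 0) :: ··a··> s20, ··b··> s22
  s18 = a.0 | 0\{a,b} | 0 | (0 | a.0) :: ··a··> s21, ··a··> s22
  s19 = 0 | 0\{a,b} | (0 + 0 + b.0) | (0 | 0) :: ··b··> s23
  s20 = 0 | 0\{a,b} | 0 | ((0\{a,c} + b.0) | 0) :: ··b··> s23
  s21 = 0 | 0\{a,b} | 0 | (0 | a.0) :: ··a··> s23
  s22 = a.0 | 0\{a,b} | 0 | (0 | 0) :: ··a··> s23
  s23 = 0 | 0\{a,b} | 0 | (0 | 0) :: ·
LTS(Q): 16 reachable states
  t0 = a.0 | 0\{a,b} | (0 + 0 + b.0) | ((0\{a,c} + b.0) | b.0) :: ··a··> t1, ··b··> t2, ··b··> t3, ··b··> t4
  t1 = 0 | 0\{a,b} | (0 + 0 + b.0) | ((0\{a,c} + b.0) | b.0) :: ··b··> t5, ··b··> t6, ··b··> t7
  t2 = a.0 | 0\{a,b} | (0 + 0 + b.0) | ((0\{a,c} + b.0) | 0) :: ··a··> t5, ··b··> t8, ··b··> t9
  t3 = a.0 | 0\{a,b} | (0 + 0 + b.0) | (0 | b.0) :: ··a··> t6, ··b··> t10, ··b··> t8
  t4 = a.0 | 0\{a,b} | 0 | ((0\{a,c} + b.0) | b.0) :: ··a··> t7, ··b··> t10, ··b··> t9
  t5 = 0 | 0\{a,b} | (0 + 0 + b.0) | ((0\{a,c} + b.0) | 0) :: ··b··> t11, ··b··> t12
  t6 = 0 | 0\{a,b} | (0 + 0 + b.0) | (0 | b.0) :: ··b··> t11, ··b··> t13
  t7 = 0 | 0\{a,b} | 0 | ((0\{a,c} + b.0) | b.0) :: ··b··> t12, ··b··> t13
  t8 = a.0 | 0\{a,b} | (0 + 0 + b.0) | (0 | 0) :: ··a··> t11, ··b··> t14
  t9 = a.0 | 0\{a,b} | 0 | ((0\{a,c} + b.0) | 0) :: ··a··> t12, ··b··> t14
  t10 = a.0 | 0\{a,b} | 0 | (0 | b.0) :: ··a··> t13, ··b··> t14
  t11 = 0 | 0\{a,b} | (0 + 0 + b.0) | (0 | 0) :: ··b··> t15
  t12 = 0 | 0\{a,b} | 0 | ((0\{a,c} + b.0) | 0) :: ··b··> t15
  t13 = 0 | 0\{a,b} | 0 | (0 | b.0) :: ··b··> t15
  t14 = a.0 | 0\{a,b} | 0 | (0 | 0) :: ··a··> t15
  t15 = 0 | 0\{a,b} | 0 | (0 | 0) :: ·
Run σ = ⟨aba⟩ on P: start {s0}
  after a @ step 1: {s1}
  after b @ step 2: {s5, s6, s7}
  after a @ step 3: {s12}
  P completes σ.
Run σ = ⟨aba⟩ on Q: start {t0}
  after a @ step 1: {t1}
  after b @ step 2: {t5, t6, t7}
  after a @ step 3: ∅ (Q stuck)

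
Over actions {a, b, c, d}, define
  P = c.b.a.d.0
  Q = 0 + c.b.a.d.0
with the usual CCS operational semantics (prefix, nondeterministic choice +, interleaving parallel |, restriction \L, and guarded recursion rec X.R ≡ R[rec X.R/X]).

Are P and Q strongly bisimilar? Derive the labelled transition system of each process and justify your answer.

P ~ Q

P's transition system — 5 states:
  p0 = c.b.a.d.0 → —c→ p1
  p1 = b.a.d.0 → —b→ p2
  p2 = a.d.0 → —a→ p3
  p3 = d.0 → —d→ p4
  p4 = 0 → stopped
Q's transition system — 5 states:
  q0 = 0 + c.b.a.d.0 → —c→ q1
  q1 = b.a.d.0 → —b→ q2
  q2 = a.d.0 → —a→ q3
  q3 = d.0 → —d→ q4
  q4 = 0 → stopped
Bisimilarity quotient blocks:
  B0 = {p0, q0}
  B1 = {p1, q1}
  B2 = {p2, q2}
  B3 = {p3, q3}
  B4 = {p4, q4}
p0 ∈ B0, q0 ∈ B0 → same block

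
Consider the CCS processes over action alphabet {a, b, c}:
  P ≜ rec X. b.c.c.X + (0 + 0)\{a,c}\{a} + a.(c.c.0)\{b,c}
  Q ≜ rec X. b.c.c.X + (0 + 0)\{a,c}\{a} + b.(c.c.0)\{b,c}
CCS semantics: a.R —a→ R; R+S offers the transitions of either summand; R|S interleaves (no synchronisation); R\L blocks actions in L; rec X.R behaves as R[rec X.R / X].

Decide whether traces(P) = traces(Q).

P's transition system — 4 states:
  u0 = rec X. b.c.c.X + (0 + 0)\{a,c}\{a} + a.(c.c.0)\{b,c} :: —a→ u1, —b→ u2
  u1 = (c.c.0)\{b,c} :: ∅
  u2 = c.c.(rec X. b.c.c.X + (0 + 0)\{a,c}\{a} + a.(c.c.0)\{b,c}) :: —c→ u3
  u3 = c.(rec X. b.c.c.X + (0 + 0)\{a,c}\{a} + a.(c.c.0)\{b,c}) :: —c→ u0
Q's transition system — 4 states:
  v0 = rec X. b.c.c.X + (0 + 0)\{a,c}\{a} + b.(c.c.0)\{b,c} :: —b→ v1, —b→ v2
  v1 = (c.c.0)\{b,c} :: ∅
  v2 = c.c.(rec X. b.c.c.X + (0 + 0)\{a,c}\{a} + b.(c.c.0)\{b,c}) :: —c→ v3
  v3 = c.(rec X. b.c.c.X + (0 + 0)\{a,c}\{a} + b.(c.c.0)\{b,c}) :: —c→ v0
Trace ⟨a⟩ through P, begin at {u0}:
  after a @ step 1: {u1}
  P completes σ.
Trace ⟨a⟩ through Q, begin at {v0}:
  after a @ step 1: ∅  — Q cannot continue

trace-distinct — witness ⟨a⟩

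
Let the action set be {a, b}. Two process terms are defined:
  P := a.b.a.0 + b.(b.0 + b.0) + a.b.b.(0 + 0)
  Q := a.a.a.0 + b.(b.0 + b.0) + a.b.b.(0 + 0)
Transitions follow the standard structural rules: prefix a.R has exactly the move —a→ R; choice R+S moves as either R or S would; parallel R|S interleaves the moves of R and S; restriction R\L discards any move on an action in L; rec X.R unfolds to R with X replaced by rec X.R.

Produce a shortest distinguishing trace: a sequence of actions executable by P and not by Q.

aba

LTS(P): 8 reachable states
  p0 = a.b.a.0 + b.(b.0 + b.0) + a.b.b.(0 + 0) | ··a··> p1, ··a··> p2, ··b··> p3
  p1 = b.a.0 | ··b··> p4
  p2 = b.b.(0 + 0) | ··b··> p5
  p3 = b.0 + b.0 | ··b··> p6
  p4 = a.0 | ··a··> p6
  p5 = b.(0 + 0) | ··b··> p7
  p6 = 0 | deadlocked
  p7 = 0 + 0 | deadlocked
LTS(Q): 8 reachable states
  q0 = a.a.a.0 + b.(b.0 + b.0) + a.b.b.(0 + 0) | ··a··> q1, ··a··> q2, ··b··> q3
  q1 = a.a.0 | ··a··> q4
  q2 = b.b.(0 + 0) | ··b··> q5
  q3 = b.0 + b.0 | ··b··> q6
  q4 = a.0 | ··a··> q6
  q5 = b.(0 + 0) | ··b··> q7
  q6 = 0 | deadlocked
  q7 = 0 + 0 | deadlocked
Run σ = ⟨aba⟩ on P: start {p0}
  step 1 (a): {p1, p2}
  step 2 (b): {p4, p5}
  step 3 (a): {p6}
  P completes σ.
Run σ = ⟨aba⟩ on Q: start {q0}
  step 1 (a): {q1, q2}
  step 2 (b): {q5}
  step 3 (a): no successor for Q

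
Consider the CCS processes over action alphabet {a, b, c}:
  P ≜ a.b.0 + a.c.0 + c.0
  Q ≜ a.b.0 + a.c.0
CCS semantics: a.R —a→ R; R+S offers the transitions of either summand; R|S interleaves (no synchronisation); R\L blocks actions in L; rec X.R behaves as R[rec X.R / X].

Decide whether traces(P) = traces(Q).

Reachable graph of P (4 states):
  p0 = a.b.0 + a.c.0 + c.0 → -a-> p1, -a-> p2, -c-> p3
  p1 = b.0 → -b-> p3
  p2 = c.0 → -c-> p3
  p3 = 0 → ·
Reachable graph of Q (4 states):
  q0 = a.b.0 + a.c.0 → -a-> q1, -a-> q2
  q1 = b.0 → -b-> q3
  q2 = c.0 → -c-> q3
  q3 = 0 → ·
Trace ⟨c⟩ through P, begin at {p0}:
  [1] c ⇒ {p3}
  P completes σ.
Trace ⟨c⟩ through Q, begin at {q0}:
  [1] c ⇒ ∅  — Q cannot continue

traces(P) ≠ traces(Q) — witness ⟨c⟩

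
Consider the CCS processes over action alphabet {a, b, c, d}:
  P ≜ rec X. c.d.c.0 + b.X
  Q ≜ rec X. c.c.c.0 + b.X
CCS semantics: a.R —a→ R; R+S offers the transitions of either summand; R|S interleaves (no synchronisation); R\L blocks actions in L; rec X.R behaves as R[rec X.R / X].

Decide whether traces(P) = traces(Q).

trace-distinct — witness ⟨cd⟩

P's transition system — 4 states:
  u0 = rec X. c.d.c.0 + b.X has moves --b--▸ u0, --c--▸ u1
  u1 = d.c.0 has moves --d--▸ u2
  u2 = c.0 has moves --c--▸ u3
  u3 = 0 has moves stopped
Q's transition system — 4 states:
  v0 = rec X. c.c.c.0 + b.X has moves --b--▸ v0, --c--▸ v1
  v1 = c.c.0 has moves --c--▸ v2
  v2 = c.0 has moves --c--▸ v3
  v3 = 0 has moves stopped
Trace ⟨cd⟩ through P, begin at {u0}:
  step 1 (c): {u1}
  step 2 (d): {u2}
  — P admits the full trace.
Trace ⟨cd⟩ through Q, begin at {v0}:
  step 1 (c): {v1}
  step 2 (d): ∅  — Q cannot continue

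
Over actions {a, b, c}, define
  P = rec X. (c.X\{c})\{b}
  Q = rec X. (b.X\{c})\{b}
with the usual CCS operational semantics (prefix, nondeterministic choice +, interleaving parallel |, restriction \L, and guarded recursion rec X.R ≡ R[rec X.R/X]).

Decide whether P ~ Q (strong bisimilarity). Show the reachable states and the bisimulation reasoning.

NO

LTS(P): 2 reachable states
  m0 = rec X. (c.X\{c})\{b} → —c→ m1
  m1 = (rec X. (c.X\{c})\{b})\{c}\{b} → deadlocked
LTS(Q): 1 reachable states
  n0 = rec X. (b.X\{c})\{b} → deadlocked
Partition-refinement fixed point:
  B0 = {m0}
  B1 = {m1, n0}
m0 ∈ B0, n0 ∈ B1 → different blocks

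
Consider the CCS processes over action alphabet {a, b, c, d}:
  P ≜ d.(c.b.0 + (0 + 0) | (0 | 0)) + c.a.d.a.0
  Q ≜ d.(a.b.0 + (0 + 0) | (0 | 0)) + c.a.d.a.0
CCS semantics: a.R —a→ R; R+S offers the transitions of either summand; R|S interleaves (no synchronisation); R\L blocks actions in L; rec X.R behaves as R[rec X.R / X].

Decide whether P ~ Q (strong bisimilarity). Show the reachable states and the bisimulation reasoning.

P's transition system — 7 states:
  s0 = d.(c.b.0 + (0 + 0) | (0 | 0)) + c.a.d.a.0 → -c-> s1, -d-> s2
  s1 = a.d.a.0 → -a-> s3
  s2 = c.b.0 + (0 + 0) | (0 | 0) → -c-> s4
  s3 = d.a.0 → -d-> s5
  s4 = b.0 → -b-> s6
  s5 = a.0 → -a-> s6
  s6 = 0 → (no moves)
Q's transition system — 7 states:
  t0 = d.(a.b.0 + (0 + 0) | (0 | 0)) + c.a.d.a.0 → -c-> t1, -d-> t2
  t1 = a.d.a.0 → -a-> t3
  t2 = a.b.0 + (0 + 0) | (0 | 0) → -a-> t4
  t3 = d.a.0 → -d-> t5
  t4 = b.0 → -b-> t6
  t5 = a.0 → -a-> t6
  t6 = 0 → (no moves)
Partition-refinement fixed point:
  B0 = {s0}
  B1 = {s1, t1}
  B2 = {s3, t3}
  B3 = {s5, t5}
  B4 = {s6, t6}
  B5 = {s2}
  B6 = {s4, t4}
  B7 = {t0}
  B8 = {t2}
s0 ∈ B0, t0 ∈ B7 → different blocks

NO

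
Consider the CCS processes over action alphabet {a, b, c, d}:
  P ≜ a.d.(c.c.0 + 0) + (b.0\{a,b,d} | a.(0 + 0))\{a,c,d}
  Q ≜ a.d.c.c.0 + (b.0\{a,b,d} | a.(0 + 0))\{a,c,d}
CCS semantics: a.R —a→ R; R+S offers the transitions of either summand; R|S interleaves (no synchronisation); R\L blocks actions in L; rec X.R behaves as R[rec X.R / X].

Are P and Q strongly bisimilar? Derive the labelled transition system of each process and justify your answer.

Reachable graph of P (6 states):
  s0 = a.d.(c.c.0 + 0) + (b.0\{a,b,d} | a.(0 + 0))\{a,c,d} → =a=> s1, =b=> s2
  s1 = d.(c.c.0 + 0) → =d=> s3
  s2 = (0\{a,b,d} | a.(0 + 0))\{a,c,d} → stopped
  s3 = c.c.0 + 0 → =c=> s4
  s4 = c.0 → =c=> s5
  s5 = 0 → stopped
Reachable graph of Q (6 states):
  t0 = a.d.c.c.0 + (b.0\{a,b,d} | a.(0 + 0))\{a,c,d} → =a=> t1, =b=> t2
  t1 = d.c.c.0 → =d=> t3
  t2 = (0\{a,b,d} | a.(0 + 0))\{a,c,d} → stopped
  t3 = c.c.0 → =c=> t4
  t4 = c.0 → =c=> t5
  t5 = 0 → stopped
Partition-refinement fixed point:
  B0 = {s0, t0}
  B1 = {s1, t1}
  B2 = {s3, t3}
  B3 = {s4, t4}
  B4 = {s2, s5, t2, t5}
s0 ∈ B0, t0 ∈ B0 → same block

YES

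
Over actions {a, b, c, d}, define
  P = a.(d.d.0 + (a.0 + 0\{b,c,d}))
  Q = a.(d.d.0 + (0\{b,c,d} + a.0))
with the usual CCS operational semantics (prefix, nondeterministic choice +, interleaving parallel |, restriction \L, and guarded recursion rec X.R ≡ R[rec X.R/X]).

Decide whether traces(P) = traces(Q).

LTS(P): 4 reachable states
  m0 = a.(d.d.0 + (a.0 + 0\{b,c,d})) has moves --a--▸ m1
  m1 = d.d.0 + (a.0 + 0\{b,c,d}) has moves --a--▸ m2, --d--▸ m3
  m2 = 0 has moves deadlocked
  m3 = d.0 has moves --d--▸ m2
LTS(Q): 4 reachable states
  n0 = a.(d.d.0 + (0\{b,c,d} + a.0)) has moves --a--▸ n1
  n1 = d.d.0 + (0\{b,c,d} + a.0) has moves --a--▸ n2, --d--▸ n3
  n2 = 0 has moves deadlocked
  n3 = d.0 has moves --d--▸ n2
Partition-refinement fixed point:
  B0 = {m0, n0}
  B1 = {m1, n1}
  B2 = {m2, n2}
  B3 = {m3, n3}
m0 ∈ B0, n0 ∈ B0 → same block
Bisimilar ⇒ trace-equivalent.

YES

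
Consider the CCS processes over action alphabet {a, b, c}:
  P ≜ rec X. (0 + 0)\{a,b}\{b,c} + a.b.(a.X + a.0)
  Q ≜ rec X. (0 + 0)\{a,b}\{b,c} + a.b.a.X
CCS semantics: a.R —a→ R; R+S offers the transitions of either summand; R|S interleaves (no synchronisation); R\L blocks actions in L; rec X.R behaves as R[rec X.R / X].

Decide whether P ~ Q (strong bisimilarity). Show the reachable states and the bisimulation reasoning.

Reachable graph of P (4 states):
  p0 = rec X. (0 + 0)\{a,b}\{b,c} + a.b.(a.X + a.0) → --a--▸ p1
  p1 = b.(a.(rec X. (0 + 0)\{a,b}\{b,c} + a.b.(a.X + a.0)) + a.0) → --b--▸ p2
  p2 = a.(rec X. (0 + 0)\{a,b}\{b,c} + a.b.(a.X + a.0)) + a.0 → --a--▸ p0, --a--▸ p3
  p3 = 0 → ·
Reachable graph of Q (3 states):
  q0 = rec X. (0 + 0)\{a,b}\{b,c} + a.b.a.X → --a--▸ q1
  q1 = b.a.(rec X. (0 + 0)\{a,b}\{b,c} + a.b.a.X) → --b--▸ q2
  q2 = a.(rec X. (0 + 0)\{a,b}\{b,c} + a.b.a.X) → --a--▸ q0
Bisimilarity quotient blocks:
  B0 = {p0}
  B1 = {p1}
  B2 = {p2}
  B3 = {p3}
  B4 = {q0}
  B5 = {q1}
  B6 = {q2}
p0 ∈ B0, q0 ∈ B4 → different blocks

NO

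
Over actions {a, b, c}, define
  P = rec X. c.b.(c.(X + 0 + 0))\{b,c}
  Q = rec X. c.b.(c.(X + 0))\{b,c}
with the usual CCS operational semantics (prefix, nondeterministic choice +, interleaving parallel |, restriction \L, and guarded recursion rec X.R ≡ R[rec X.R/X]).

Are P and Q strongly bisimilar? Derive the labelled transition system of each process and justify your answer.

bisimilar

LTS(P): 3 reachable states
  s0 = rec X. c.b.(c.(X + 0 + 0))\{b,c} → -c-> s1
  s1 = b.(c.((rec X. c.b.(c.(X + 0 + 0))\{b,c}) + 0 + 0))\{b,c} → -b-> s2
  s2 = (c.((rec X. c.b.(c.(X + 0 + 0))\{b,c}) + 0 + 0))\{b,c} → (no moves)
LTS(Q): 3 reachable states
  t0 = rec X. c.b.(c.(X + 0))\{b,c} → -c-> t1
  t1 = b.(c.((rec X. c.b.(c.(X + 0))\{b,c}) + 0))\{b,c} → -b-> t2
  t2 = (c.((rec X. c.b.(c.(X + 0))\{b,c}) + 0))\{b,c} → (no moves)
Bisimilarity quotient blocks:
  B0 = {s0, t0}
  B1 = {s1, t1}
  B2 = {s2, t2}
s0 ∈ B0, t0 ∈ B0 → same block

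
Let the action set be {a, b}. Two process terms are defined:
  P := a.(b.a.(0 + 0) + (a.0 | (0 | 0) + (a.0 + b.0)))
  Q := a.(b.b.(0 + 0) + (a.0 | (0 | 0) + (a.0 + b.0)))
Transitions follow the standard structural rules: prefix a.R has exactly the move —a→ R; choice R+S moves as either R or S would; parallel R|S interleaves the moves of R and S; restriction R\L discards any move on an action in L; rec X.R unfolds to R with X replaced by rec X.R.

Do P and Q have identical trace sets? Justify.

Reachable graph of P (6 states):
  u0 = a.(b.a.(0 + 0) + (a.0 | (0 | 0) + (a.0 + b.0))) ⊢ =a=> u1
  u1 = b.a.(0 + 0) + (a.0 | (0 | 0) + (a.0 + b.0)) ⊢ =a=> u2, =a=> u3, =b=> u2, =b=> u4
  u2 = 0 ⊢ ·
  u3 = 0 | (0 | 0) ⊢ ·
  u4 = a.(0 + 0) ⊢ =a=> u5
  u5 = 0 + 0 ⊢ ·
Reachable graph of Q (6 states):
  v0 = a.(b.b.(0 + 0) + (a.0 | (0 | 0) + (a.0 + b.0))) ⊢ =a=> v1
  v1 = b.b.(0 + 0) + (a.0 | (0 | 0) + (a.0 + b.0)) ⊢ =a=> v2, =a=> v3, =b=> v2, =b=> v4
  v2 = 0 ⊢ ·
  v3 = 0 | (0 | 0) ⊢ ·
  v4 = b.(0 + 0) ⊢ =b=> v5
  v5 = 0 + 0 ⊢ ·
Executing aba from P (initial set {u0}):
  [1] a ⇒ {u1}
  [2] b ⇒ {u2, u4}
  [3] a ⇒ {u5}
  P completes σ.
Executing aba from Q (initial set {v0}):
  [1] a ⇒ {v1}
  [2] b ⇒ {v2, v4}
  [3] a ⇒ no successor for Q

trace-distinct — witness ⟨aba⟩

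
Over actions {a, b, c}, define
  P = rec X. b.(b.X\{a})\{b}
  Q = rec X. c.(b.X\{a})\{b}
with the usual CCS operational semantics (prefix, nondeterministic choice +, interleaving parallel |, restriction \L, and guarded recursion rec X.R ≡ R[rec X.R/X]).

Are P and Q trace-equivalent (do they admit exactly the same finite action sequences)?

trace-distinct — witness ⟨b⟩

LTS(P): 2 reachable states
  m0 = rec X. b.(b.X\{a})\{b} → =b=> m1
  m1 = (b.(rec X. b.(b.X\{a})\{b})\{a})\{b} → (no moves)
LTS(Q): 2 reachable states
  n0 = rec X. c.(b.X\{a})\{b} → =c=> n1
  n1 = (b.(rec X. c.(b.X\{a})\{b})\{a})\{b} → (no moves)
Run σ = ⟨b⟩ on P: start {m0}
  [1] b ⇒ {m1}
  ✓ P
Run σ = ⟨b⟩ on Q: start {n0}
  [1] b ⇒ ∅  — Q cannot continue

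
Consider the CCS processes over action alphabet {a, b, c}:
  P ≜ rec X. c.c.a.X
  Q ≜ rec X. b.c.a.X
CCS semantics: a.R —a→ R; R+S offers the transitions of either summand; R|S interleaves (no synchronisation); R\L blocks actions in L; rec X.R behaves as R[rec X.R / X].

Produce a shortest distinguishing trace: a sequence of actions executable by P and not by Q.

LTS(P): 3 reachable states
  s0 = rec X. c.c.a.X | --c--▸ s1
  s1 = c.a.(rec X. c.c.a.X) | --c--▸ s2
  s2 = a.(rec X. c.c.a.X) | --a--▸ s0
LTS(Q): 3 reachable states
  t0 = rec X. b.c.a.X | --b--▸ t1
  t1 = c.a.(rec X. b.c.a.X) | --c--▸ t2
  t2 = a.(rec X. b.c.a.X) | --a--▸ t0
Run σ = ⟨c⟩ on P: start {s0}
  after c @ step 1: {s1}
  P completes σ.
Run σ = ⟨c⟩ on Q: start {t0}
  after c @ step 1: ∅  — Q cannot continue

c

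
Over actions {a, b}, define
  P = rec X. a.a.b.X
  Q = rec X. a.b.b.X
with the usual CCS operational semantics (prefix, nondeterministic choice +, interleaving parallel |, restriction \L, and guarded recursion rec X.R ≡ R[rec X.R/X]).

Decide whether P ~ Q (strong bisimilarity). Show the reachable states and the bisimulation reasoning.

P ≁ Q

P's transition system — 3 states:
  u0 = rec X. a.a.b.X → --a--▸ u1
  u1 = a.b.(rec X. a.a.b.X) → --a--▸ u2
  u2 = b.(rec X. a.a.b.X) → --b--▸ u0
Q's transition system — 3 states:
  v0 = rec X. a.b.b.X → --a--▸ v1
  v1 = b.b.(rec X. a.b.b.X) → --b--▸ v2
  v2 = b.(rec X. a.b.b.X) → --b--▸ v0
Coarsest stable partition (strong bisimilarity classes):
  B0 = {u0}
  B1 = {u1}
  B2 = {u2}
  B3 = {v0}
  B4 = {v1}
  B5 = {v2}
u0 ∈ B0, v0 ∈ B3 → different blocks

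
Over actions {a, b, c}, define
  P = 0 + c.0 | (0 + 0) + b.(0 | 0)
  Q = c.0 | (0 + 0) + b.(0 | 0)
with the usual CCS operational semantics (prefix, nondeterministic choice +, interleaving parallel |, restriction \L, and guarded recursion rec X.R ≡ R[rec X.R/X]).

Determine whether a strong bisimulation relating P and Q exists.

bisimilar

Reachable graph of P (3 states):
  m0 = 0 + c.0 | (0 + 0) + b.(0 | 0) has moves -b-> m1, -c-> m2
  m1 = 0 | 0 has moves (no moves)
  m2 = 0 | (0 + 0) has moves (no moves)
Reachable graph of Q (3 states):
  n0 = c.0 | (0 + 0) + b.(0 | 0) has moves -b-> n1, -c-> n2
  n1 = 0 | 0 has moves (no moves)
  n2 = 0 | (0 + 0) has moves (no moves)
Coarsest stable partition (strong bisimilarity classes):
  B0 = {m0, n0}
  B1 = {m1, m2, n1, n2}
m0 ∈ B0, n0 ∈ B0 → same block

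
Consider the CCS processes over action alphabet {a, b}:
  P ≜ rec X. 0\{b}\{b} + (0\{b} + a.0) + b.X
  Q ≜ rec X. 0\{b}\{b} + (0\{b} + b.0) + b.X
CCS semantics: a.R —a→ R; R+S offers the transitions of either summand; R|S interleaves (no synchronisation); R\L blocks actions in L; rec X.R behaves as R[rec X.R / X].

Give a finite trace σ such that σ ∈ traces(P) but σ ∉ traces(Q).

P's transition system — 2 states:
  s0 = rec X. 0\{b}\{b} + (0\{b} + a.0) + b.X has moves =a=> s1, =b=> s0
  s1 = 0 has moves ·
Q's transition system — 2 states:
  t0 = rec X. 0\{b}\{b} + (0\{b} + b.0) + b.X has moves =b=> t0, =b=> t1
  t1 = 0 has moves ·
Run σ = ⟨a⟩ on P: start {s0}
  after a @ step 1: {s1}
  ✓ P
Run σ = ⟨a⟩ on Q: start {t0}
  after a @ step 1: ∅ (Q stuck)

a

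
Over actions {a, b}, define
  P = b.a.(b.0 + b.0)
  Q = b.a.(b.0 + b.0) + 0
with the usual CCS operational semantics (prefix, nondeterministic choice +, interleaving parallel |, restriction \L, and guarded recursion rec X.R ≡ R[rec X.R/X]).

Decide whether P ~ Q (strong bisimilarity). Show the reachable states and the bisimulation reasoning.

P's transition system — 4 states:
  s0 = b.a.(b.0 + b.0) ⊢ =b=> s1
  s1 = a.(b.0 + b.0) ⊢ =a=> s2
  s2 = b.0 + b.0 ⊢ =b=> s3
  s3 = 0 ⊢ (no moves)
Q's transition system — 4 states:
  t0 = b.a.(b.0 + b.0) + 0 ⊢ =b=> t1
  t1 = a.(b.0 + b.0) ⊢ =a=> t2
  t2 = b.0 + b.0 ⊢ =b=> t3
  t3 = 0 ⊢ (no moves)
Partition-refinement fixed point:
  B0 = {s0, t0}
  B1 = {s1, t1}
  B2 = {s2, t2}
  B3 = {s3, t3}
s0 ∈ B0, t0 ∈ B0 → same block

YES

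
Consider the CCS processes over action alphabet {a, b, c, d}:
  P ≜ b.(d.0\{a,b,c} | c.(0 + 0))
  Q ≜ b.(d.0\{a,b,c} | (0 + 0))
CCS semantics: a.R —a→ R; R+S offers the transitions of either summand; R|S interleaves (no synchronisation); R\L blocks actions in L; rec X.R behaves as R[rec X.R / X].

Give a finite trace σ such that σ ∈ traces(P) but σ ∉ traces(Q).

bc

P's transition system — 5 states:
  u0 = b.(d.0\{a,b,c} | c.(0 + 0)) has moves -b-> u1
  u1 = d.0\{a,b,c} | c.(0 + 0) has moves -c-> u2, -d-> u3
  u2 = d.0\{a,b,c} | (0 + 0) has moves -d-> u4
  u3 = 0\{a,b,c} | c.(0 + 0) has moves -c-> u4
  u4 = 0\{a,b,c} | (0 + 0) has moves ·
Q's transition system — 3 states:
  v0 = b.(d.0\{a,b,c} | (0 + 0)) has moves -b-> v1
  v1 = d.0\{a,b,c} | (0 + 0) has moves -d-> v2
  v2 = 0\{a,b,c} | (0 + 0) has moves ·
Trace ⟨bc⟩ through P, begin at {u0}:
  [1] b ⇒ {u1}
  [2] c ⇒ {u2}
  — P admits the full trace.
Trace ⟨bc⟩ through Q, begin at {v0}:
  [1] b ⇒ {v1}
  [2] c ⇒ ∅  — Q cannot continue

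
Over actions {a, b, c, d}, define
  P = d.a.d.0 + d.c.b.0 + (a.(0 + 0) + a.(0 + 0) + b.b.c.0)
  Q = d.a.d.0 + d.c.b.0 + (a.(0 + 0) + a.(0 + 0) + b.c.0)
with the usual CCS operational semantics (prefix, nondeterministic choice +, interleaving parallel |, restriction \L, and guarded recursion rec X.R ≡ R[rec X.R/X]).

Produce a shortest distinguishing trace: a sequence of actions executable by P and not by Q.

LTS(P): 9 reachable states
  u0 = d.a.d.0 + d.c.b.0 + (a.(0 + 0) + a.(0 + 0) + b.b.c.0) :: ··a··> u1, ··b··> u2, ··d··> u3, ··d··> u4
  u1 = 0 + 0 :: ∅
  u2 = b.c.0 :: ··b··> u5
  u3 = a.d.0 :: ··a··> u6
  u4 = c.b.0 :: ··c··> u7
  u5 = c.0 :: ··c··> u8
  u6 = d.0 :: ··d··> u8
  u7 = b.0 :: ··b··> u8
  u8 = 0 :: ∅
LTS(Q): 8 reachable states
  v0 = d.a.d.0 + d.c.b.0 + (a.(0 + 0) + a.(0 + 0) + b.c.0) :: ··a··> v1, ··b··> v2, ··d··> v3, ··d··> v4
  v1 = 0 + 0 :: ∅
  v2 = c.0 :: ··c··> v5
  v3 = a.d.0 :: ··a··> v6
  v4 = c.b.0 :: ··c··> v7
  v5 = 0 :: ∅
  v6 = d.0 :: ··d··> v5
  v7 = b.0 :: ··b··> v5
Trace ⟨bb⟩ through P, begin at {u0}:
  after b @ step 1: {u2}
  after b @ step 2: {u5}
  — P admits the full trace.
Trace ⟨bb⟩ through Q, begin at {v0}:
  after b @ step 1: {v2}
  after b @ step 2: ∅ (Q stuck)

bb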